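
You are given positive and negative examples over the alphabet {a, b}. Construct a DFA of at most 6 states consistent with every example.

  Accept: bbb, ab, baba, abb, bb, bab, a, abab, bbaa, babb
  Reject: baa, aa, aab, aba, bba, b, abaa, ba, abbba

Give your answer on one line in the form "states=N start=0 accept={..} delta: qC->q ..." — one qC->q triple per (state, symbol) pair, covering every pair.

states=6 start=0 accept={1,3,5} delta: 0a->1 0b->2 1a->0 1b->3 2a->4 2b->1 3a->2 3b->1 4a->0 4b->5 5a->1 5b->1

Fold the examples into a partial DFA from state 0: repeatedly fix the first undefined (state, symbol) met by the shortest-then-alphabetical prefix, trying targets in increasing order and rejecting any under which an Accept and a Reject string meet in one state with the same remainder; add a state when all current targets are rejected. Accepting states are where Accept strings end.
a: 0a undefined. 0a->0: no, ab/aab meet in 0 with "b" left. Open state 1: 0a->1.
b: 0b undefined. 0b->0: no, bbb/b meet in 0. 0b->1: no, bab/aab meet in 1 with "ab" left. Open state 2: 0b->2.
aa: 1a undefined. 1a->0: ok.
ab: 1b undefined. 1b->0: no, ab/aa meet in 0. 1b->1: no, ab/abaa meet in 1. 1b->2: no, ab/aab meet in 2. Open state 3: 1b->3.
ba: 2a undefined. 2a->0: no, baba/aa meet in 0. 2a->1: no, baba/aba meet in 3 with "a" left. 2a->2: no, baba/bba meet in 2 with "ba" left. 2a->3: no, ab/ba meet in 3. Open state 4: 2a->4.
bb: 2b undefined. 2b->0: no, bbb/aab meet in 2. 2b->1: ok.
aba: 3a undefined. 3a->0: no, bb/abaa meet in 1. 3a->1: no, bb/aba meet in 1. 3a->2: ok.
abb: 3b undefined. 3b->0: no, abb/aa meet in 0. 3b->1: ok.
baa: 4a undefined. 4a->0: ok.
bab: 4b undefined. 4b->0: no, bab/baa meet in 0. 4b->1: no, baba/baa meet in 0. 4b->2: no, baba/abaa meet in 4. 4b->3: no, baba/aab meet in 2. 4b->4: no, baba/baa meet in 0. Open state 5: 4b->5.
baba: 5a undefined. 5a->0: no, baba/baa meet in 0. 5a->1: ok.
babb: 5b undefined. 5b->0: no, babb/baa meet in 0. 5b->1: ok.
All examples now run through 6 states with every (state, symbol) defined. Accept strings end in {1,3,5}, Reject strings end in {0,2,4}; accept={1,3,5}.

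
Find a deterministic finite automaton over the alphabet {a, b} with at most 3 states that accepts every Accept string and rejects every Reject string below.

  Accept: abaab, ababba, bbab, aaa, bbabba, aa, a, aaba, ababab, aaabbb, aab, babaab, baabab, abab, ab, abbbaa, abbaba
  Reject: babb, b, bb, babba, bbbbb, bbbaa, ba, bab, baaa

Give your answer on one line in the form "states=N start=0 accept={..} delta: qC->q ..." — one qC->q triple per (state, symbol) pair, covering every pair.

Grow the machine one transition at a time. Run the examples from 0; the earliest place one falls off (shortest prefix, ties alphabetical) gets sent to the lowest-numbered state that keeps every Accept/Reject pair distinguishable — a pair clashes when both reach the same state with identical unread suffix — and to a fresh state only if none does.
a: 0a undefined. 0a->0: no, ababba/babba meet in 0 with "babba" left. Open state 1: 0a->1.
b: 0b undefined. 0b->0: no, bbab/bab meet in 1 with "b" left. 0b->1: no, aa/ba meet in 1 with "a" left. Open state 2: 0b->2.
aa: 1a undefined. 1a->0: no, aaba/ba meet in 2 with "a" left. 1a->1: ok.
ab: 1b undefined. 1b->0: no, ababba/ba meet in 2 with "a" left. 1b->1: ok.
ba: 2a undefined. 2a->0: no, abaab/baaa meet in 1. 2a->1: no, abaab/babb meet in 1. 2a->2: ok.
bb: 2b undefined. 2b->0: ok.
All examples now run through 3 states with every (state, symbol) defined. Accept strings end in {1}, Reject strings end in {0,2}; accept={1}.

states=3 start=0 accept={1} delta: 0a->1 0b->2 1a->1 1b->1 2a->2 2b->0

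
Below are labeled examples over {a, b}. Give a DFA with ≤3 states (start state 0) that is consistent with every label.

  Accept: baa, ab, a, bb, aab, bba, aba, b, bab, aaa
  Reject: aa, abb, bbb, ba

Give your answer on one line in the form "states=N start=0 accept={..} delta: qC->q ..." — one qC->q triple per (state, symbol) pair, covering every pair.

states=3 start=0 accept={1,2} delta: 0a->1 0b->1 1a->0 1b->2 2a->1 2b->0

State merging on the prefix tree: take the shortest (then alphabetical) example prefix whose next move is undefined and point that move at state 0, else 1, else 2, ...; a target is out if some Accept/Reject pair would then sit in one state with the same input left (inseparable). If every existing state is out, open a new one.
a: 0a undefined. 0a->0: no, a/aa meet in 0. Open state 1: 0a->1.
b: 0b undefined. 0b->0: no, baa/aa meet in 1 with "a" left. 0b->1: ok.
aa: 1a undefined. 1a->0: ok.
ab: 1b undefined. 1b->0: no, baa/abb meet in 1. 1b->1: no, baa/abb meet in 1. Open state 2: 1b->2.
aba: 2a undefined. 2a->0: no, bba/aa meet in 0. 2a->1: ok.
abb: 2b undefined. 2b->0: ok.
All examples now run through 3 states with every (state, symbol) defined. Accept strings end in {1,2}, Reject strings end in {0}; accept={1,2}.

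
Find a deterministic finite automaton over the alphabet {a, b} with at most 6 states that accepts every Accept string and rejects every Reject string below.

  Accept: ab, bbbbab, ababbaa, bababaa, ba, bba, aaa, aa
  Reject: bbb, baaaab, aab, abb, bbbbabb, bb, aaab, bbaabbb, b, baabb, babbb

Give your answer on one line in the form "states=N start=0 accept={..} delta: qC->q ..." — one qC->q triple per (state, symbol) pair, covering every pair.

states=3 start=0 accept={1,2} delta: 0a->1 0b->0 1a->2 1b->2 2a->2 2b->0

State merging on the prefix tree: take the shortest (then alphabetical) example prefix whose next move is undefined and point that move at state 0, else 1, else 2, ...; a target is out if some Accept/Reject pair would then sit in one state with the same input left (inseparable). If every existing state is out, open a new one.
a: 0a undefined. 0a->0: no, ab/aab meet in 0 with "b" left. Open state 1: 0a->1.
b: 0b undefined. 0b->0: ok.
aa: 1a undefined. 1a->0: no, ab/aaab meet in 1 with "b" left. 1a->1: no, ab/baaaab meet in 1 with "b" left. Open state 2: 1a->2.
ab: 1b undefined. 1b->0: no, ab/bbb meet in 0. 1b->1: no, ab/abb meet in 1. 1b->2: ok.
aaa: 2a undefined. 2a->0: no, ab/baaaab meet in 2. 2a->1: no, ab/aaab meet in 2. 2a->2: ok.
aab: 2b undefined. 2b->0: ok.
All examples now run through 3 states with every (state, symbol) defined. Accept strings end in {1,2}, Reject strings end in {0}; accept={1,2}.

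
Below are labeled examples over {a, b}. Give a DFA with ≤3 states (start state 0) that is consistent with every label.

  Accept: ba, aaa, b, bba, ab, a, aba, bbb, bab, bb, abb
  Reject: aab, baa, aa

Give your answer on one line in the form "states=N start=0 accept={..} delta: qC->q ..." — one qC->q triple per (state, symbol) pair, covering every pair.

states=3 start=0 accept={0,1} delta: 0a->1 0b->0 1a->2 1b->0 2a->0 2b->2

State merging on the prefix tree: take the shortest (then alphabetical) example prefix whose next move is undefined and point that move at state 0, else 1, else 2, ...; a target is out if some Accept/Reject pair would then sit in one state with the same input left (inseparable). If every existing state is out, open a new one.
a: 0a undefined. 0a->0: no, aaa/aa meet in 0. Open state 1: 0a->1.
b: 0b undefined. 0b->0: ok.
aa: 1a undefined. 1a->0: no, b/aab meet in 0. 1a->1: no, ba/baa meet in 1. Open state 2: 1a->2.
ab: 1b undefined. 1b->0: ok.
aaa: 2a undefined. 2a->0: ok.
aab: 2b undefined. 2b->0: no, aaa/aab meet in 0. 2b->1: no, ba/aab meet in 1. 2b->2: ok.
All examples now run through 3 states with every (state, symbol) defined. Accept strings end in {0,1}, Reject strings end in {2}; accept={0,1}.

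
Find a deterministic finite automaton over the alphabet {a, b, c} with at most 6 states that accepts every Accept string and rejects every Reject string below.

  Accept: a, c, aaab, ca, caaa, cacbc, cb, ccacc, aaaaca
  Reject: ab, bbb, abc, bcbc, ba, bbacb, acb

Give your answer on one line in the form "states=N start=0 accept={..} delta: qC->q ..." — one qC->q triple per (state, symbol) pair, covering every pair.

Grow the machine one transition at a time. Run the examples from 0; the earliest place one falls off (shortest prefix, ties alphabetical) gets sent to the lowest-numbered state that keeps every Accept/Reject pair distinguishable — a pair clashes when both reach the same state with identical unread suffix — and to a fresh state only if none does.
a: 0a undefined. 0a->0: no, aaab/ab meet in 0 with "b" left. Open state 1: 0a->1.
b: 0b undefined. 0b->0: no, a/ba meet in 1. 0b->1: ok.
c: 0c undefined. 0c->0: no, cacbc/bcbc meet in 1 with "cbc" left. 0c->1: no, ca/ba meet in 1 with "a" left. Open state 2: 0c->2.
aa: 1a undefined. 1a->0: no, aaab/ab meet in 1 with "b" left. 1a->1: no, a/ba meet in 1. 1a->2: no, c/ba meet in 2. Open state 3: 1a->3.
ab: 1b undefined. 1b->0: no, a/bbb meet in 1. 1b->1: no, a/ab meet in 1. 1b->2: no, c/ab meet in 2. 1b->3: ok.
ac: 1c undefined. 1c->0: no, a/acb meet in 1. 1c->1: ok.
ca: 2a undefined. 2a->0: no, caaa/ab meet in 3. 2a->1: no, cacbc/abc meet in 3 with "c" left. 2a->2: ok.
cb: 2b undefined. 2b->0: ok.
cc: 2c undefined. 2c->0: ok.
aaa: 3a undefined. 3a->0: no, cb/bbacb meet in 0. 3a->1: no, aaab/ab meet in 3. 3a->2: no, a/bbacb meet in 1. 3a->3: no, aaab/bbb meet in 3 with "b" left. Open state 4: 3a->4.
abc: 3c undefined. 3c->0: no, cb/abc meet in 0. 3c->1: no, a/abc meet in 1. 3c->2: no, c/abc meet in 2. 3c->3: ok.
bbb: 3b undefined. 3b->0: no, cb/bbb meet in 0. 3b->1: no, a/bbb meet in 1. 3b->2: no, c/bbb meet in 2. 3b->3: ok.
aaaa: 4a undefined. 4a->0: ok.
aaab: 4b undefined. 4b->0: ok.
bbac: 4c undefined. 4c->0: no, a/bbacb meet in 1. 4c->1: ok.
All examples now run through 5 states with every (state, symbol) defined. Accept strings end in {0,1,2}, Reject strings end in {3}; accept={0,1,2}.

states=5 start=0 accept={0,1,2} delta: 0a->1 0b->1 0c->2 1a->3 1b->3 1c->1 2a->2 2b->0 2c->0 3a->4 3b->3 3c->3 4a->0 4b->0 4c->1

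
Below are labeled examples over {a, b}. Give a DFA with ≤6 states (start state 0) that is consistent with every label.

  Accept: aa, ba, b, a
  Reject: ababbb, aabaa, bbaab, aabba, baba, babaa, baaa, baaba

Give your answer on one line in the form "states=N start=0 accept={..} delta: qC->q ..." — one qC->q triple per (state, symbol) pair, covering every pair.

Grow the machine one transition at a time. Run the examples from 0; the earliest place one falls off (shortest prefix, ties alphabetical) gets sent to the lowest-numbered state that keeps every Accept/Reject pair distinguishable — a pair clashes when both reach the same state with identical unread suffix — and to a fresh state only if none does.
a: 0a undefined. 0a->0: ok.
b: 0b undefined. 0b->0: no, aa/ababbb meet in 0. Open state 1: 0b->1.
ba: 1a undefined. 1a->0: no, aa/aabaa meet in 0. 1a->1: no, ba/aabaa meet in 1. Open state 2: 1a->2.
bb: 1b undefined. 1b->0: no, aa/aabba meet in 0. 1b->1: no, ba/aabba meet in 2. 1b->2: ok.
baa: 2a undefined. 2a->0: no, aa/aabaa meet in 0. 2a->1: no, ba/baaa meet in 2. 2a->2: no, ba/aabaa meet in 2. Open state 3: 2a->3.
bab: 2b undefined. 2b->0: no, aa/baba meet in 0. 2b->1: no, ba/baba meet in 2. 2b->2: no, ba/ababbb meet in 2. 2b->3: ok.
baaa: 3a undefined. 3a->0: no, aa/baba meet in 0. 3a->1: no, ba/bbaab meet in 2. 3a->2: no, ba/baba meet in 2. 3a->3: ok.
baab: 3b undefined. 3b->0: no, aa/bbaab meet in 0. 3b->1: no, ba/ababbb meet in 2. 3b->2: no, ba/bbaab meet in 2. 3b->3: ok.
All examples now run through 4 states with every (state, symbol) defined. Accept strings end in {0,1,2}, Reject strings end in {3}; accept={0,1,2}.

states=4 start=0 accept={0,1,2} delta: 0a->0 0b->1 1a->2 1b->2 2a->3 2b->3 3a->3 3b->3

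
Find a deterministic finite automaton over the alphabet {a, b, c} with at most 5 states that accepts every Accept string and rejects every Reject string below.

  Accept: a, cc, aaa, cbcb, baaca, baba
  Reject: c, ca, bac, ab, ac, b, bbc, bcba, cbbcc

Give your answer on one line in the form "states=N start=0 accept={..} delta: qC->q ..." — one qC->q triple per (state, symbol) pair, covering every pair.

states=3 start=0 accept={0} delta: 0a->0 0b->1 0c->1 1a->2 1b->0 1c->0 2a->1 2b->0 2c->1

Fold the examples into a partial DFA from state 0: repeatedly fix the first undefined (state, symbol) met by the shortest-then-alphabetical prefix, trying targets in increasing order and rejecting any under which an Accept and a Reject string meet in one state with the same remainder; add a state when all current targets are rejected. Accepting states are where Accept strings end.
a: 0a undefined. 0a->0: ok.
b: 0b undefined. 0b->0: no, a/ab meet in 0. Open state 1: 0b->1.
c: 0c undefined. 0c->0: no, a/c meet in 0. 0c->1: ok.
ba: 1a undefined. 1a->0: no, a/ca meet in 0. 1a->1: no, cc/bac meet in 1 with "c" left. Open state 2: 1a->2.
bb: 1b undefined. 1b->0: ok.
bc: 1c undefined. 1c->0: ok.
baa: 2a undefined. 2a->0: no, baaca/ca meet in 2. 2a->1: ok.
bab: 2b undefined. 2b->0: ok.
bac: 2c undefined. 2c->0: no, a/bac meet in 0. 2c->1: ok.
All examples now run through 3 states with every (state, symbol) defined. Accept strings end in {0}, Reject strings end in {1,2}; accept={0}.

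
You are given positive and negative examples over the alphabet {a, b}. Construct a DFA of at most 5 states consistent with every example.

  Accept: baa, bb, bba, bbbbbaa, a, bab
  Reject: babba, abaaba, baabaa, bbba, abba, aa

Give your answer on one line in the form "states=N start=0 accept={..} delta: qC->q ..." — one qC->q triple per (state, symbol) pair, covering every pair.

Fold the examples into a partial DFA from state 0: repeatedly fix the first undefined (state, symbol) met by the shortest-then-alphabetical prefix, trying targets in increasing order and rejecting any under which an Accept and a Reject string meet in one state with the same remainder; add a state when all current targets are rejected. Accepting states are where Accept strings end.
a: 0a undefined. 0a->0: no, bba/abba meet in 0 with "bba" left. Open state 1: 0a->1.
b: 0b undefined. 0b->0: no, baa/aa meet in 1 with "a" left. 0b->1: ok.
aa: 1a undefined. 1a->0: no, bba/babba meet in 1 with "ba" left. 1a->1: no, baa/aa meet in 1. Open state 2: 1a->2.
ab: 1b undefined. 1b->0: ok.
baa: 2a undefined. 2a->0: no, baa/baabaa meet in 0. 2a->1: ok.
bab: 2b undefined. 2b->0: no, baa/abaaba meet in 1. 2b->1: no, baa/babba meet in 1. 2b->2: no, baa/babba meet in 1. Open state 3: 2b->3.
babb: 3b undefined. 3b->0: no, baa/babba meet in 1. 3b->1: ok.
abaaba: 3a undefined. 3a->0: no, bb/abaaba meet in 0. 3a->1: no, baa/abaaba meet in 1. 3a->2: ok.
All examples now run through 4 states with every (state, symbol) defined. Accept strings end in {0,1,3}, Reject strings end in {2}; accept={0,1,3}.

states=4 start=0 accept={0,1,3} delta: 0a->1 0b->1 1a->2 1b->0 2a->1 2b->3 3a->2 3b->1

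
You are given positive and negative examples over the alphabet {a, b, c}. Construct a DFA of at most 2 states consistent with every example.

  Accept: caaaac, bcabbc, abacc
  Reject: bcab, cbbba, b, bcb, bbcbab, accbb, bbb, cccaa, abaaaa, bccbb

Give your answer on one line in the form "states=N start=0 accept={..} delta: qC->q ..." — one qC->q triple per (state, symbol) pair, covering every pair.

states=2 start=0 accept={1} delta: 0a->0 0b->0 0c->1 1a->0 1b->0 1c->1

Grow the machine one transition at a time. Run the examples from 0; the earliest place one falls off (shortest prefix, ties alphabetical) gets sent to the lowest-numbered state that keeps every Accept/Reject pair distinguishable — a pair clashes when both reach the same state with identical unread suffix — and to a fresh state only if none does.
a: 0a undefined. 0a->0: ok.
b: 0b undefined. 0b->0: ok.
c: 0c undefined. 0c->0: no, caaaac/bcab meet in 0. Open state 1: 0c->1.
ca: 1a undefined. 1a->0: ok.
cb: 1b undefined. 1b->0: ok.
cc: 1c undefined. 1c->0: no, abacc/bcab meet in 0. 1c->1: ok.
All examples now run through 2 states with every (state, symbol) defined. Accept strings end in {1}, Reject strings end in {0}; accept={1}.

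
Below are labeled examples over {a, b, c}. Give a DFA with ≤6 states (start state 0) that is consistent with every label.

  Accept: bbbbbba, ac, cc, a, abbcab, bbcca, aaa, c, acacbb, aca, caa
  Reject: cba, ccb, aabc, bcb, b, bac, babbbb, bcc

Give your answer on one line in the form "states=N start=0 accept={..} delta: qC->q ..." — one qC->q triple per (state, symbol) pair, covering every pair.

Fold the examples into a partial DFA from state 0: repeatedly fix the first undefined (state, symbol) met by the shortest-then-alphabetical prefix, trying targets in increasing order and rejecting any under which an Accept and a Reject string meet in one state with the same remainder; add a state when all current targets are rejected. Accepting states are where Accept strings end.
a: 0a undefined. 0a->0: ok.
b: 0b undefined. 0b->0: no, bbbbbba/b meet in 0. Open state 1: 0b->1.
c: 0c undefined. 0c->0: ok.
ba: 1a undefined. 1a->0: no, ac/cba meet in 0. 1a->1: ok.
bb: 1b undefined. 1b->0: no, abbcab/cba meet in 1. 1b->1: no, bbbbbba/cba meet in 1. Open state 2: 1b->2.
bc: 1c undefined. 1c->0: no, ac/aabc meet in 0. 1c->1: no, acacbb/bcb meet in 2. 1c->2: no, acacbb/aabc meet in 2. Open state 3: 1c->3.
bbb: 2b undefined. 2b->0: no, acacbb/babbbb meet in 2. 2b->1: ok.
bbc: 2c undefined. 2c->0: no, abbcab/cba meet in 1. 2c->1: ok.
bcb: 3b undefined. 3b->0: no, ac/bcb meet in 0. 3b->1: ok.
bcc: 3c undefined. 3c->0: no, ac/bcc meet in 0. 3c->1: ok.
bbcca: 3a undefined. 3a->0: ok.
bbbbbba: 2a undefined. 2a->0: ok.
All examples now run through 4 states with every (state, symbol) defined. Accept strings end in {0,2}, Reject strings end in {1,3}; accept={0,2}.

states=4 start=0 accept={0,2} delta: 0a->0 0b->1 0c->0 1a->1 1b->2 1c->3 2a->0 2b->1 2c->1 3a->0 3b->1 3c->1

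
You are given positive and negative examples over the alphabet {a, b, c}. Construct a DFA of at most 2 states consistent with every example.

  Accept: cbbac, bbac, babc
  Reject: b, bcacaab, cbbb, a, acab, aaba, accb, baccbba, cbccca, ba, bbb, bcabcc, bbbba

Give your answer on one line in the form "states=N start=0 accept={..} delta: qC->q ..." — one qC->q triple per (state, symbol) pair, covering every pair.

Fold the examples into a partial DFA from state 0: repeatedly fix the first undefined (state, symbol) met by the shortest-then-alphabetical prefix, trying targets in increasing order and rejecting any under which an Accept and a Reject string meet in one state with the same remainder; add a state when all current targets are rejected. Accepting states are where Accept strings end.
a: 0a undefined. 0a->0: ok.
b: 0b undefined. 0b->0: ok.
c: 0c undefined. 0c->0: no, cbbac/b meet in 0. Open state 1: 0c->1.
cb: 1b undefined. 1b->0: ok.
aca: 1a undefined. 1a->0: ok.
acc: 1c undefined. 1c->0: ok.
All examples now run through 2 states with every (state, symbol) defined. Accept strings end in {1}, Reject strings end in {0}; accept={1}.

states=2 start=0 accept={1} delta: 0a->0 0b->0 0c->1 1a->0 1b->0 1c->0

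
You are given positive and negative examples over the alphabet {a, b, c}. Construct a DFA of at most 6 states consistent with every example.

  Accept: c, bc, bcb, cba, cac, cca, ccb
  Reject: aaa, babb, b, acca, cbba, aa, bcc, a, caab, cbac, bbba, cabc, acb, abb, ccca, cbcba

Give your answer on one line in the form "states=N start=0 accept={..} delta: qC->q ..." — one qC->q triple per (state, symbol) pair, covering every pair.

states=5 start=0 accept={2,4} delta: 0a->1 0b->0 0c->2 1a->0 1b->0 1c->0 2a->3 2b->4 2c->3 3a->4 3b->2 3c->2 4a->2 4b->0 4c->0

State merging on the prefix tree: take the shortest (then alphabetical) example prefix whose next move is undefined and point that move at state 0, else 1, else 2, ...; a target is out if some Accept/Reject pair would then sit in one state with the same input left (inseparable). If every existing state is out, open a new one.
a: 0a undefined. 0a->0: no, cca/acca meet in 0 with "cca" left. Open state 1: 0a->1.
b: 0b undefined. 0b->0: ok.
c: 0c undefined. 0c->0: no, c/b meet in 0. 0c->1: no, c/a meet in 1. Open state 2: 0c->2.
aa: 1a undefined. 1a->0: ok.
ab: 1b undefined. 1b->0: ok.
ac: 1c undefined. 1c->0: ok.
ca: 2a undefined. 2a->0: no, c/cabc meet in 2. 2a->1: no, c/cabc meet in 2. 2a->2: no, c/acca meet in 2. Open state 3: 2a->3.
cb: 2b undefined. 2b->0: no, bcb/babb meet in 0. 2b->1: no, c/cbac meet in 2. 2b->2: no, cba/acca meet in 3. 2b->3: no, bcb/acca meet in 3. Open state 4: 2b->4.
cc: 2c undefined. 2c->0: no, cca/aaa meet in 1. 2c->1: no, cca/babb meet in 0. 2c->2: no, c/bcc meet in 2. 2c->3: ok.
caa: 3a undefined. 3a->0: no, cca/babb meet in 0. 3a->1: no, cca/aaa meet in 1. 3a->2: no, bcb/caab meet in 4. 3a->3: no, cca/acca meet in 3. 3a->4: ok.
cab: 3b undefined. 3b->0: no, c/cabc meet in 2. 3b->1: no, ccb/aaa meet in 1. 3b->2: ok.
cac: 3c undefined. 3c->0: no, cac/babb meet in 0. 3c->1: no, cac/aaa meet in 1. 3c->2: ok.
cba: 4a undefined. 4a->0: no, c/cbac meet in 2. 4a->1: no, cba/aaa meet in 1. 4a->2: ok.
cbb: 4b undefined. 4b->0: ok.
cbc: 4c undefined. 4c->0: ok.
All examples now run through 5 states with every (state, symbol) defined. Accept strings end in {2,4}, Reject strings end in {0,1,3}; accept={2,4}.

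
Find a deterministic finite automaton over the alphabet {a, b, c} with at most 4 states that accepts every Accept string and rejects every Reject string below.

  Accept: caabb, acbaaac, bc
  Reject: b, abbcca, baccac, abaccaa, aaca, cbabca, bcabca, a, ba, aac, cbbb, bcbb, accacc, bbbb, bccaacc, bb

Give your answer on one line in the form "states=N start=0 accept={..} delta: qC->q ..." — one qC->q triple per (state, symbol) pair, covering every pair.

Fold the examples into a partial DFA from state 0: repeatedly fix the first undefined (state, symbol) met by the shortest-then-alphabetical prefix, trying targets in increasing order and rejecting any under which an Accept and a Reject string meet in one state with the same remainder; add a state when all current targets are rejected. Accepting states are where Accept strings end.
a: 0a undefined. 0a->0: ok.
b: 0b undefined. 0b->0: no, bc/aac meet in 0 with "c" left. Open state 1: 0b->1.
c: 0c undefined. 0c->0: no, caabb/bb meet in 1 with "b" left. 0c->1: ok.
ba: 1a undefined. 1a->0: no, caabb/bb meet in 1 with "b" left. 1a->1: ok.
bb: 1b undefined. 1b->0: no, caabb/b meet in 1. 1b->1: no, caabb/b meet in 1. Open state 2: 1b->2.
bc: 1c undefined. 1c->0: no, bc/baccac meet in 0. 1c->1: no, caabb/bcbb meet in 2 with "b" left. 1c->2: no, bc/bb meet in 2. Open state 3: 1c->3.
bbb: 2b undefined. 2b->0: no, caabb/a meet in 0. 2b->1: no, caabb/b meet in 1. 2b->2: no, caabb/cbbb meet in 2. 2b->3: ok.
bca: 3a undefined. 3a->0: no, caabb/accacc meet in 3. 3a->1: ok.
bcb: 3b undefined. 3b->0: ok.
bcc: 3c undefined. 3c->0: no, caabb/bccaacc meet in 3. 3c->1: no, caabb/baccac meet in 3. 3c->2: ok.
cba: 2a undefined. 2a->0: no, caabb/bccaacc meet in 3. 2a->1: no, caabb/baccac meet in 3. 2a->2: no, acbaaac/baccac meet in 2 with "c" left. 2a->3: ok.
abbc: 2c undefined. 2c->0: ok.
All examples now run through 4 states with every (state, symbol) defined. Accept strings end in {3}, Reject strings end in {0,1,2}; accept={3}.

states=4 start=0 accept={3} delta: 0a->0 0b->1 0c->1 1a->1 1b->2 1c->3 2a->3 2b->3 2c->0 3a->1 3b->0 3c->2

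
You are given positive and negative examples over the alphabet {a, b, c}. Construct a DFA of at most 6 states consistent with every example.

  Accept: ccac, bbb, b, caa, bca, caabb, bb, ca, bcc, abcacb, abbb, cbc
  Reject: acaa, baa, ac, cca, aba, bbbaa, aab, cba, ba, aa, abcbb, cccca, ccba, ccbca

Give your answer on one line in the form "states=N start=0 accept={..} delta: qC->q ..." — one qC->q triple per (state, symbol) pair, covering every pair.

State merging on the prefix tree: take the shortest (then alphabetical) example prefix whose next move is undefined and point that move at state 0, else 1, else 2, ...; a target is out if some Accept/Reject pair would then sit in one state with the same input left (inseparable). If every existing state is out, open a new one.
a: 0a undefined. 0a->0: no, b/aab meet in 0 with "b" left. Open state 1: 0a->1.
b: 0b undefined. 0b->0: ok.
c: 0c undefined. 0c->0: no, ccac/ac meet in 1 with "c" left. 0c->1: no, bca/baa meet in 1 with "a" left. Open state 2: 0c->2.
aa: 1a undefined. 1a->0: no, bbb/baa meet in 0. 1a->1: ok.
ab: 1b undefined. 1b->0: no, bbb/aab meet in 0. 1b->1: no, abbb/baa meet in 1. 1b->2: no, bca/aba meet in 2 with "a" left. Open state 3: 1b->3.
ac: 1c undefined. 1c->0: no, bbb/ac meet in 0. 1c->1: ok.
ca: 2a undefined. 2a->0: no, caa/acaa meet in 1. 2a->1: no, caa/acaa meet in 1. 2a->2: ok.
cb: 2b undefined. 2b->0: ok.
cc: 2c undefined. 2c->0: no, ccac/acaa meet in 1. 2c->1: no, ccac/acaa meet in 1. 2c->2: no, ccac/cca meet in 2. 2c->3: no, bcc/aab meet in 3. Open state 4: 2c->4.
aba: 3a undefined. 3a->0: no, bbb/aba meet in 0. 3a->1: ok.
abb: 3b undefined. 3b->0: ok.
abc: 3c undefined. 3c->0: no, bbb/abcbb meet in 0. 3c->1: no, bbb/abcbb meet in 0. 3c->2: no, bbb/abcbb meet in 0. 3c->3: no, bbb/abcbb meet in 0. 3c->4: ok.
cca: 4a undefined. 4a->0: no, bbb/cca meet in 0. 4a->1: no, ccac/acaa meet in 1. 4a->2: no, caa/cca meet in 2. 4a->3: ok.
ccb: 4b undefined. 4b->0: no, bbb/abcbb meet in 0. 4b->1: no, abcacb/acaa meet in 1. 4b->2: no, bbb/abcbb meet in 0. 4b->3: no, bbb/abcbb meet in 0. 4b->4: no, ccac/abcbb meet in 4. Open state 5: 4b->5.
ccc: 4c undefined. 4c->0: no, caa/cccca meet in 2. 4c->1: ok.
ccba: 5a undefined. 5a->0: no, bbb/ccba meet in 0. 5a->1: ok.
ccbc: 5c undefined. 5c->0: ok.
abcbb: 5b undefined. 5b->0: no, bbb/abcbb meet in 0. 5b->1: ok.
All examples now run through 6 states with every (state, symbol) defined. Accept strings end in {0,2,4,5}, Reject strings end in {1,3}; accept={0,2,4,5}.

states=6 start=0 accept={0,2,4,5} delta: 0a->1 0b->0 0c->2 1a->1 1b->3 1c->1 2a->2 2b->0 2c->4 3a->1 3b->0 3c->4 4a->3 4b->5 4c->1 5a->1 5b->1 5c->0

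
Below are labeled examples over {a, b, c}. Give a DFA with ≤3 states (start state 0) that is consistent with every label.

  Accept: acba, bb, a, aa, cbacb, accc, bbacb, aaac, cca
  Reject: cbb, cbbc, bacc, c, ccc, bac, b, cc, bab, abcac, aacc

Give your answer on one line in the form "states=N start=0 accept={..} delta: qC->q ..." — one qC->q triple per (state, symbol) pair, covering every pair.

states=3 start=0 accept={0,1} delta: 0a->1 0b->2 0c->2 1a->0 1b->0 1c->1 2a->0 2b->0 2c->2

State merging on the prefix tree: take the shortest (then alphabetical) example prefix whose next move is undefined and point that move at state 0, else 1, else 2, ...; a target is out if some Accept/Reject pair would then sit in one state with the same input left (inseparable). If every existing state is out, open a new one.
a: 0a undefined. 0a->0: no, accc/ccc meet in 0 with "ccc" left. Open state 1: 0a->1.
b: 0b undefined. 0b->0: no, bb/b meet in 0. 0b->1: no, a/b meet in 1. Open state 2: 0b->2.
c: 0c undefined. 0c->0: no, bb/cbb meet in 2 with "b" left. 0c->1: no, a/c meet in 1. 0c->2: ok.
aa: 1a undefined. 1a->0: ok.
ab: 1b undefined. 1b->0: ok.
ac: 1c undefined. 1c->0: no, accc/cc meet in 2 with "c" left. 1c->1: ok.
ba: 2a undefined. 2a->0: ok.
bb: 2b undefined. 2b->0: ok.
cc: 2c undefined. 2c->0: no, bb/cbbc meet in 0. 2c->1: no, acba/cbbc meet in 1. 2c->2: ok.
All examples now run through 3 states with every (state, symbol) defined. Accept strings end in {0,1}, Reject strings end in {2}; accept={0,1}.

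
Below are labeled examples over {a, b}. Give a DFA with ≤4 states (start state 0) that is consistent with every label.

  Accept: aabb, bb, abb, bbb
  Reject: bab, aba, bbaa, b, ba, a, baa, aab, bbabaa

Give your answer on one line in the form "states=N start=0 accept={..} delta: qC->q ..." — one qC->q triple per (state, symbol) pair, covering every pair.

Fold the examples into a partial DFA from state 0: repeatedly fix the first undefined (state, symbol) met by the shortest-then-alphabetical prefix, trying targets in increasing order and rejecting any under which an Accept and a Reject string meet in one state with the same remainder; add a state when all current targets are rejected. Accepting states are where Accept strings end.
a: 0a undefined. 0a->0: ok.
b: 0b undefined. 0b->0: no, aabb/bab meet in 0. Open state 1: 0b->1.
ba: 1a undefined. 1a->0: ok.
bb: 1b undefined. 1b->0: no, aabb/aba meet in 0. 1b->1: no, aabb/bab meet in 1. Open state 2: 1b->2.
bba: 2a undefined. 2a->0: ok.
bbb: 2b undefined. 2b->0: no, bbb/aba meet in 0. 2b->1: no, bbb/bab meet in 1. 2b->2: ok.
All examples now run through 3 states with every (state, symbol) defined. Accept strings end in {2}, Reject strings end in {0,1}; accept={2}.

states=3 start=0 accept={2} delta: 0a->0 0b->1 1a->0 1b->2 2a->0 2b->2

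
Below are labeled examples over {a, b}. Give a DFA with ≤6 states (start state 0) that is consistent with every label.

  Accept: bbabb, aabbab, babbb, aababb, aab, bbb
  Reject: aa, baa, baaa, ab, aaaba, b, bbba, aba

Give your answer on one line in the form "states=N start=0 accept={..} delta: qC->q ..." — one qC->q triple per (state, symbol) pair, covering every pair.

states=5 start=0 accept={0,3} delta: 0a->1 0b->1 1a->2 1b->2 2a->1 2b->3 3a->1 3b->4 4a->2 4b->0

State merging on the prefix tree: take the shortest (then alphabetical) example prefix whose next move is undefined and point that move at state 0, else 1, else 2, ...; a target is out if some Accept/Reject pair would then sit in one state with the same input left (inseparable). If every existing state is out, open a new one.
a: 0a undefined. 0a->0: no, aab/ab meet in 0 with "b" left. Open state 1: 0a->1.
b: 0b undefined. 0b->0: no, bbb/b meet in 0. 0b->1: ok.
aa: 1a undefined. 1a->0: no, aababb/ab meet in 1 with "b" left. 1a->1: no, aab/ab meet in 1 with "b" left. Open state 2: 1a->2.
ab: 1b undefined. 1b->0: no, bbabb/b meet in 1. 1b->1: no, bbb/ab meet in 1. 1b->2: ok.
aaa: 2a undefined. 2a->0: no, bbabb/aa meet in 2. 2a->1: ok.
aab: 2b undefined. 2b->0: no, babbb/aa meet in 2. 2b->1: no, bbabb/baa meet in 1. 2b->2: no, bbabb/aa meet in 2. Open state 3: 2b->3.
aaba: 3a undefined. 3a->0: no, aababb/aa meet in 2. 3a->1: ok.
aabb: 3b undefined. 3b->0: no, aabbab/aa meet in 2. 3b->1: no, babbb/aa meet in 2. 3b->2: no, aabbab/aa meet in 2. 3b->3: no, aabbab/aa meet in 2. Open state 4: 3b->4.
aabba: 4a undefined. 4a->0: no, aabbab/baa meet in 1. 4a->1: no, aabbab/aa meet in 2. 4a->2: ok.
babbb: 4b undefined. 4b->0: ok.
All examples now run through 5 states with every (state, symbol) defined. Accept strings end in {0,3}, Reject strings end in {1,2}; accept={0,3}.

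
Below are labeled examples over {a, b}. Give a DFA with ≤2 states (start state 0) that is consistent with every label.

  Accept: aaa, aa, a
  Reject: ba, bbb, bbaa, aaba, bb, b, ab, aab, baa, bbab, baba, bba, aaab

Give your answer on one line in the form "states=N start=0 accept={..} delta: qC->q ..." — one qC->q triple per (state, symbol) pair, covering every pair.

State merging on the prefix tree: take the shortest (then alphabetical) example prefix whose next move is undefined and point that move at state 0, else 1, else 2, ...; a target is out if some Accept/Reject pair would then sit in one state with the same input left (inseparable). If every existing state is out, open a new one.
a: 0a undefined. 0a->0: ok.
b: 0b undefined. 0b->0: no, aaa/ba meet in 0. Open state 1: 0b->1.
ba: 1a undefined. 1a->0: no, aaa/ba meet in 0. 1a->1: ok.
bb: 1b undefined. 1b->0: no, aaa/bbaa meet in 0. 1b->1: ok.
All examples now run through 2 states with every (state, symbol) defined. Accept strings end in {0}, Reject strings end in {1}; accept={0}.

states=2 start=0 accept={0} delta: 0a->0 0b->1 1a->1 1b->1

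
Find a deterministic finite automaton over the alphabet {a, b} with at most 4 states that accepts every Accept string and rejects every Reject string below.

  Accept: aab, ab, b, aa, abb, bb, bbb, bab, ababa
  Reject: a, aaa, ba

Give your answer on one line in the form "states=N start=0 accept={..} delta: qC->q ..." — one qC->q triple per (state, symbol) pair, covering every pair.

Grow the machine one transition at a time. Run the examples from 0; the earliest place one falls off (shortest prefix, ties alphabetical) gets sent to the lowest-numbered state that keeps every Accept/Reject pair distinguishable — a pair clashes when both reach the same state with identical unread suffix — and to a fresh state only if none does.
a: 0a undefined. 0a->0: no, aa/a meet in 0. Open state 1: 0a->1.
b: 0b undefined. 0b->0: ok.
aa: 1a undefined. 1a->0: ok.
ab: 1b undefined. 1b->0: no, ababa/a meet in 1. 1b->1: no, ab/a meet in 1. Open state 2: 1b->2.
aba: 2a undefined. 2a->0: no, ababa/a meet in 1. 2a->1: no, ababa/a meet in 1. 2a->2: ok.
abb: 2b undefined. 2b->0: no, ababa/a meet in 1. 2b->1: no, abb/a meet in 1. 2b->2: ok.
All examples now run through 3 states with every (state, symbol) defined. Accept strings end in {0,2}, Reject strings end in {1}; accept={0,2}.

states=3 start=0 accept={0,2} delta: 0a->1 0b->0 1a->0 1b->2 2a->2 2b->2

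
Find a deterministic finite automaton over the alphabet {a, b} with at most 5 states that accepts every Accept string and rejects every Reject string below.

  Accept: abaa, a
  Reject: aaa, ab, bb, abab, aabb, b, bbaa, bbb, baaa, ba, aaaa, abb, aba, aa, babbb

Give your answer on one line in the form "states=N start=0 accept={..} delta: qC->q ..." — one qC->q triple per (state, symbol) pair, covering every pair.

State merging on the prefix tree: take the shortest (then alphabetical) example prefix whose next move is undefined and point that move at state 0, else 1, else 2, ...; a target is out if some Accept/Reject pair would then sit in one state with the same input left (inseparable). If every existing state is out, open a new one.
a: 0a undefined. 0a->0: no, a/aaa meet in 0. Open state 1: 0a->1.
b: 0b undefined. 0b->0: no, a/ba meet in 1. 0b->1: no, abaa/bbaa meet in 1 with "baa" left. Open state 2: 0b->2.
aa: 1a undefined. 1a->0: no, a/aaa meet in 1. 1a->1: no, a/aaa meet in 1. 1a->2: ok.
ab: 1b undefined. 1b->0: no, abaa/b meet in 2. 1b->1: no, abaa/aaa meet in 2 with "a" left. 1b->2: no, abaa/aaaa meet in 2 with "aa" left. Open state 3: 1b->3.
ba: 2a undefined. 2a->0: no, a/aaaa meet in 1. 2a->1: no, a/aaa meet in 1. 2a->2: ok.
bb: 2b undefined. 2b->0: ok.
aba: 3a undefined. 3a->0: ok.
abb: 3b undefined. 3b->0: ok.
All examples now run through 4 states with every (state, symbol) defined. Accept strings end in {1}, Reject strings end in {0,2,3}; accept={1}.

states=4 start=0 accept={1} delta: 0a->1 0b->2 1a->2 1b->3 2a->2 2b->0 3a->0 3b->0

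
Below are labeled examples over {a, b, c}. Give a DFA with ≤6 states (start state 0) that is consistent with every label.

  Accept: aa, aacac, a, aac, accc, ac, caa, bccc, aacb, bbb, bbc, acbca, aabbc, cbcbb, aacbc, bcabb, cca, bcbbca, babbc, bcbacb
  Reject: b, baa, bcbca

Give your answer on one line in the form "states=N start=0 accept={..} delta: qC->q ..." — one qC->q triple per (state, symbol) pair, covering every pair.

states=5 start=0 accept={0,2} delta: 0a->0 0b->1 0c->2 1a->1 1b->2 1c->3 2a->0 2b->2 2c->0 3a->0 3b->4 3c->0 4a->0 4b->0 4c->1

Fold the examples into a partial DFA from state 0: repeatedly fix the first undefined (state, symbol) met by the shortest-then-alphabetical prefix, trying targets in increasing order and rejecting any under which an Accept and a Reject string meet in one state with the same remainder; add a state when all current targets are rejected. Accepting states are where Accept strings end.
a: 0a undefined. 0a->0: ok.
b: 0b undefined. 0b->0: no, aa/b meet in 0. Open state 1: 0b->1.
c: 0c undefined. 0c->0: no, aacb/b meet in 1. 0c->1: no, aac/b meet in 1. Open state 2: 0c->2.
ba: 1a undefined. 1a->0: no, aa/baa meet in 0. 1a->1: ok.
bb: 1b undefined. 1b->0: no, bbb/b meet in 1. 1b->1: no, bbb/b meet in 1. 1b->2: ok.
bc: 1c undefined. 1c->0: no, aa/bcbca meet in 0. 1c->1: no, bccc/b meet in 1. 1c->2: no, acbca/bcbca meet in 2 with "bca" left. Open state 3: 1c->3.
ca: 2a undefined. 2a->0: ok.
cb: 2b undefined. 2b->0: no, cbcbb/b meet in 1. 2b->1: no, aacb/b meet in 1. 2b->2: ok.
cc: 2c undefined. 2c->0: ok.
bca: 3a undefined. 3a->0: ok.
bcb: 3b undefined. 3b->0: no, aa/bcbca meet in 0. 3b->1: no, aa/bcbca meet in 0. 3b->2: no, aa/bcbca meet in 0. 3b->3: no, bcbbca/bcbca meet in 3 with "ca" left. Open state 4: 3b->4.
bcc: 3c undefined. 3c->0: ok.
bcba: 4a undefined. 4a->0: ok.
bcbb: 4b undefined. 4b->0: ok.
bcbc: 4c undefined. 4c->0: no, aa/bcbca meet in 0. 4c->1: ok.
All examples now run through 5 states with every (state, symbol) defined. Accept strings end in {0,2}, Reject strings end in {1}; accept={0,2}.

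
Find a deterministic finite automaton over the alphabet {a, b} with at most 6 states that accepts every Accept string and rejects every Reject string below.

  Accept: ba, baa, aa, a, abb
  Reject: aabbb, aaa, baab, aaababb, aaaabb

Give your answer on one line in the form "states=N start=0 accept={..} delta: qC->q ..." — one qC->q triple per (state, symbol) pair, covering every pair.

states=4 start=0 accept={0,1,2} delta: 0a->1 0b->0 1a->2 1b->0 2a->3 2b->3 3a->2 3b->3

State merging on the prefix tree: take the shortest (then alphabetical) example prefix whose next move is undefined and point that move at state 0, else 1, else 2, ...; a target is out if some Accept/Reject pair would then sit in one state with the same input left (inseparable). If every existing state is out, open a new one.
a: 0a undefined. 0a->0: no, aa/aaa meet in 0. Open state 1: 0a->1.
b: 0b undefined. 0b->0: ok.
aa: 1a undefined. 1a->0: no, ba/aaa meet in 1. 1a->1: no, ba/aaa meet in 1. Open state 2: 1a->2.
ab: 1b undefined. 1b->0: ok.
aaa: 2a undefined. 2a->0: no, abb/aaa meet in 0. 2a->1: no, ba/aaa meet in 1. 2a->2: no, baa/aaa meet in 2. Open state 3: 2a->3.
aab: 2b undefined. 2b->0: no, abb/aabbb meet in 0. 2b->1: no, ba/baab meet in 1. 2b->2: no, baa/aabbb meet in 2. 2b->3: ok.
aaaa: 3a undefined. 3a->0: no, abb/aaaabb meet in 0. 3a->1: no, abb/aaaabb meet in 0. 3a->2: ok.
aaab: 3b undefined. 3b->0: no, abb/aabbb meet in 0. 3b->1: no, ba/aaababb meet in 1. 3b->2: no, baa/aaaabb meet in 2. 3b->3: ok.
All examples now run through 4 states with every (state, symbol) defined. Accept strings end in {0,1,2}, Reject strings end in {3}; accept={0,1,2}.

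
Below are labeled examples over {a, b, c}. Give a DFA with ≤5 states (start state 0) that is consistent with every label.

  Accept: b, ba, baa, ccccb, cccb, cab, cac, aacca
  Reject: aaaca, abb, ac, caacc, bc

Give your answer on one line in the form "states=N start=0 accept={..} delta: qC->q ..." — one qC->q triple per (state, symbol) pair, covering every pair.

Grow the machine one transition at a time. Run the examples from 0; the earliest place one falls off (shortest prefix, ties alphabetical) gets sent to the lowest-numbered state that keeps every Accept/Reject pair distinguishable — a pair clashes when both reach the same state with identical unread suffix — and to a fresh state only if none does.
a: 0a undefined. 0a->0: ok.
b: 0b undefined. 0b->0: no, b/abb meet in 0. Open state 1: 0b->1.
c: 0c undefined. 0c->0: no, cac/aaaca meet in 0. 0c->1: no, b/ac meet in 1. Open state 2: 0c->2.
ba: 1a undefined. 1a->0: ok.
bc: 1c undefined. 1c->0: no, ba/bc meet in 0. 1c->1: no, b/bc meet in 1. 1c->2: ok.
ca: 2a undefined. 2a->0: no, ba/aaaca meet in 0. 2a->1: no, b/aaaca meet in 1. 2a->2: ok.
cc: 2c undefined. 2c->0: ok.
abb: 1b undefined. 1b->0: no, ba/abb meet in 0. 1b->1: no, b/abb meet in 1. 1b->2: ok.
cab: 2b undefined. 2b->0: ok.
All examples now run through 3 states with every (state, symbol) defined. Accept strings end in {0,1}, Reject strings end in {2}; accept={0,1}.

states=3 start=0 accept={0,1} delta: 0a->0 0b->1 0c->2 1a->0 1b->2 1c->2 2a->2 2b->0 2c->0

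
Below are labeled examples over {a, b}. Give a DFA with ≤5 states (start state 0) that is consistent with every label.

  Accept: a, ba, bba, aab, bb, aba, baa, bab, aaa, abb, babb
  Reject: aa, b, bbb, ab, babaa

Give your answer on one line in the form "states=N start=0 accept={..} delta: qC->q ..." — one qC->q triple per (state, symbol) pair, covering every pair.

states=5 start=0 accept={0,1,3,4} delta: 0a->1 0b->2 1a->2 1b->2 2a->3 2b->0 3a->0 3b->4 4a->1 4b->0

Fold the examples into a partial DFA from state 0: repeatedly fix the first undefined (state, symbol) met by the shortest-then-alphabetical prefix, trying targets in increasing order and rejecting any under which an Accept and a Reject string meet in one state with the same remainder; add a state when all current targets are rejected. Accepting states are where Accept strings end.
a: 0a undefined. 0a->0: no, a/aa meet in 0. Open state 1: 0a->1.
b: 0b undefined. 0b->0: no, bb/b meet in 0. 0b->1: no, a/b meet in 1. Open state 2: 0b->2.
aa: 1a undefined. 1a->0: no, aab/b meet in 2. 1a->1: no, a/aa meet in 1. 1a->2: ok.
ab: 1b undefined. 1b->0: no, abb/aa meet in 2. 1b->1: no, a/ab meet in 1. 1b->2: ok.
ba: 2a undefined. 2a->0: no, a/babaa meet in 1. 2a->1: no, baa/aa meet in 2. 2a->2: no, ba/aa meet in 2. Open state 3: 2a->3.
bb: 2b undefined. 2b->0: ok.
baa: 3a undefined. 3a->0: ok.
bab: 3b undefined. 3b->0: no, babb/aa meet in 2. 3b->1: no, ba/babaa meet in 3. 3b->2: no, aab/babaa meet in 0. 3b->3: no, a/babaa meet in 1. Open state 4: 3b->4.
baba: 4a undefined. 4a->0: no, a/babaa meet in 1. 4a->1: ok.
babb: 4b undefined. 4b->0: ok.
All examples now run through 5 states with every (state, symbol) defined. Accept strings end in {0,1,3,4}, Reject strings end in {2}; accept={0,1,3,4}.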